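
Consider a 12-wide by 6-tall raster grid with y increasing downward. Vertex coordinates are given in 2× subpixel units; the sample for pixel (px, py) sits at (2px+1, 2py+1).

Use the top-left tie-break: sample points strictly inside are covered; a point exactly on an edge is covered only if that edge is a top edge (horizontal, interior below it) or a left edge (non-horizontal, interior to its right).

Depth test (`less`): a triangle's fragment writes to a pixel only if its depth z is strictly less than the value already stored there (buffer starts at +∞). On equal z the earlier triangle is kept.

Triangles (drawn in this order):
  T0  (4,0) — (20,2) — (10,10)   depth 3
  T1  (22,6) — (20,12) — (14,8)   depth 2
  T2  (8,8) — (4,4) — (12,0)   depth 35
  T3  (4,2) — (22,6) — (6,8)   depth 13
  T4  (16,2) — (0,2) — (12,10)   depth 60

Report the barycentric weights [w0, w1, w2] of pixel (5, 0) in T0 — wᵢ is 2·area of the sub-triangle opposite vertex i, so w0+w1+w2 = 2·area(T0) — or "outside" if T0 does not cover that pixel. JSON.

T0:
  2·area = 148
  edge (4, 0)→(20, 2): d=(16,2) right/bottom  bias=-1
  edge (20, 2)→(10, 10): d=(-10,8) right/bottom  bias=-1
  edge (10, 10)→(4, 0): d=(-6,-10) top-left  bias=+0
    (2,0)@(5, 1): e=[14,130,4] → X
    (3,0)@(7, 1): e=[10,114,24] → X
    (4,0)@(9, 1): e=[6,98,44] → X
    (5,0)@(11, 1): e=[2,82,64] → X
    (6,0)@(13, 1): e=[-2,66,84] → .
    (2,1)@(5, 3): e=[46,110,-8] → .
    (3,1)@(7, 3): e=[42,94,12] → X
    (6,1)@(13, 3): e=[30,46,72] → X
    (7,1)@(15, 3): e=[26,30,92] → X
    (8,1)@(17, 3): e=[22,14,112] → X
    (9,1)@(19, 3): e=[18,-2,132] → .
    (3,2)@(7, 5): e=[74,74,0] → X  [on edge]
  covered (19 px):
    . . X X X X . . . . . .
    . . . X X X X X X . . .
    . . . X X X X X . . . .
    . . . . X X X . . . . .
    . . . . . X . . . . . .
    . . . . . . . . . . . .
T1:
  2·area = 44
  edge (22, 6)→(20, 12): d=(-2,6) right/bottom  bias=-1
  edge (20, 12)→(14, 8): d=(-6,-4) top-left  bias=+0
  edge (14, 8)→(22, 6): d=(8,-2) top-left  bias=+0
    (11,1)@(23, 3): e=[0,66,-22] → .  [on edge]
    (9,3)@(19, 7): e=[16,26,2] → X
    (10,3)@(21, 7): e=[4,34,6] → X
    (11,3)@(23, 7): e=[-8,42,10] → .
    (8,4)@(17, 9): e=[24,6,14] → X
    (10,4)@(21, 9): e=[0,22,22] → .  [on edge]
    (8,5)@(17, 11): e=[20,-6,30] → .
    (9,5)@(19, 11): e=[8,2,34] → X
    (10,5)@(21, 11): e=[-4,10,38] → .
  covered (5 px):
    . . . . . . . . . . . .
    . . . . . . . . . . . .
    . . . . . . . . . . . .
    . . . . . . . . . X X .
    . . . . . . . . X X . .
    . . . . . . . . . X . .
T2:
  2·area = 48
  edge (8, 8)→(4, 4): d=(-4,-4) top-left  bias=+0
  edge (4, 4)→(12, 0): d=(8,-4) top-left  bias=+0
  edge (12, 0)→(8, 8): d=(-4,8) right/bottom  bias=-1
    (0,0)@(1, 1): e=[0,-36,84] → .  [on edge]
    (5,0)@(11, 1): e=[40,4,4] → X
    (6,0)@(13, 1): e=[48,12,-12] → .
    (1,1)@(3, 3): e=[0,-12,60] → .  [on edge]
    (3,1)@(7, 3): e=[16,4,28] → X
    (4,1)@(9, 3): e=[24,12,12] → X
    (5,1)@(11, 3): e=[32,20,-4] → .
    (2,2)@(5, 5): e=[0,12,36] → X  [on edge]
    (5,2)@(11, 5): e=[24,36,-12] → .
    (2,3)@(5, 7): e=[-8,28,28] → .
    (3,3)@(7, 7): e=[0,36,12] → X  [on edge]
    (4,3)@(9, 7): e=[8,44,-4] → .
    (4,4)@(9, 9): e=[0,60,-12] → .  [on edge]
    (5,5)@(11, 11): e=[0,84,-36] → .  [on edge]
  covered (7 px):
    . . . . . X . . . . . .
    . . . X X . . . . . . .
    . . X X X . . . . . . .
    . . . X . . . . . . . .
    . . . . . . . . . . . .
    . . . . . . . . . . . .
T3:
  2·area = 100
  edge (4, 2)→(22, 6): d=(18,4) right/bottom  bias=-1
  edge (22, 6)→(6, 8): d=(-16,2) right/bottom  bias=-1
  edge (6, 8)→(4, 2): d=(-2,-6) top-left  bias=+0
    (2,1)@(5, 3): e=[14,82,4] → X
    (3,1)@(7, 3): e=[6,78,16] → X
    (4,1)@(9, 3): e=[-2,74,28] → .
    (2,2)@(5, 5): e=[50,50,0] → X  [on edge]
    (4,2)@(9, 5): e=[34,42,24] → X
    (5,2)@(11, 5): e=[26,38,36] → X
    (6,2)@(13, 5): e=[18,34,48] → X
    (7,2)@(15, 5): e=[10,30,60] → X
    (8,2)@(17, 5): e=[2,26,72] → X
    (9,2)@(19, 5): e=[-6,22,84] → .
    (2,3)@(5, 7): e=[86,18,-4] → .
    (3,3)@(7, 7): e=[78,14,8] → X
    (3,5)@(7, 11): e=[150,-50,0] → .  [on edge]
  covered (13 px):
    . . . . . . . . . . . .
    . . X X . . . . . . . .
    . . X X X X X X X . . .
    . . . X X X X . . . . .
    . . . . . . . . . . . .
    . . . . . . . . . . . .
T4:
  2·area = 128  (B↔C swapped to make it positive)
  edge (16, 2)→(12, 10): d=(-4,8) right/bottom  bias=-1
  edge (12, 10)→(0, 2): d=(-12,-8) top-left  bias=+0
  edge (0, 2)→(16, 2): d=(16,0) top-left  bias=+0
    (1,1)@(3, 3): e=[100,12,16] → X
    (2,1)@(5, 3): e=[84,28,16] → X
    (3,1)@(7, 3): e=[68,44,16] → X
    (4,1)@(9, 3): e=[52,60,16] → X
    (5,1)@(11, 3): e=[36,76,16] → X
    (6,1)@(13, 3): e=[20,92,16] → X
    (7,1)@(15, 3): e=[4,108,16] → X
    (8,1)@(17, 3): e=[-12,124,16] → .
    (1,2)@(3, 5): e=[92,-12,48] → .
    (2,2)@(5, 5): e=[76,4,48] → X
    (7,2)@(15, 5): e=[-4,84,48] → .
    (2,3)@(5, 7): e=[68,-20,80] → .
  covered (16 px):
    . . . . . . . . . . . .
    . X X X X X X X . . . .
    . . X X X X X . . . . .
    . . . . X X X . . . . .
    . . . . . X . . . . . .
    . . . . . . . . . . . .

Answer: [82,64,2]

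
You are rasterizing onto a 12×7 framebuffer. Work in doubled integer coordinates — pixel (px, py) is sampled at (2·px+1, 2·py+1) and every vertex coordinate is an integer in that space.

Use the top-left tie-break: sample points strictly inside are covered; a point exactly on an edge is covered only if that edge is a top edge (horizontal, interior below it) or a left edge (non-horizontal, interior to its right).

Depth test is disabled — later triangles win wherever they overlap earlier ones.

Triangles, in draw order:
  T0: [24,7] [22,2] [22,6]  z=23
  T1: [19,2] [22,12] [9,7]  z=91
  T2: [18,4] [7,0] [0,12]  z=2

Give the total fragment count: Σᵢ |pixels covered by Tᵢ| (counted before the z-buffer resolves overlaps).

T0:
  2·area = 8  (B↔C swapped to make it positive)
  edge (24, 7)→(22, 6): d=(-2,-1) top-left  bias=+0
  edge (22, 6)→(22, 2): d=(0,-4) top-left  bias=+0
  edge (22, 2)→(24, 7): d=(2,5) right/bottom  bias=-1
    (11,2)@(23, 5): e=[3,4,1] → X
    (11,3)@(23, 7): e=[-1,4,5] → .
  covered (1 px):
    . . . . . . . . . . . .
    . . . . . . . . . . . .
    . . . . . . . . . . . X
    . . . . . . . . . . . .
    . . . . . . . . . . . .
    . . . . . . . . . . . .
    . . . . . . . . . . . .
T1:
  2·area = 115
  edge (19, 2)→(22, 12): d=(3,10) right/bottom  bias=-1
  edge (22, 12)→(9, 7): d=(-13,-5) top-left  bias=+0
  edge (9, 7)→(19, 2): d=(10,-5) top-left  bias=+0
    (10,0)@(21, 1): e=[-23,138,0] → .  [on edge]
    (8,1)@(17, 3): e=[23,92,0] → X  [on edge]
    (9,1)@(19, 3): e=[3,102,10] → X
    (10,1)@(21, 3): e=[-17,112,20] → .
    (6,2)@(13, 5): e=[69,46,0] → X  [on edge]
    (7,2)@(15, 5): e=[49,56,10] → X
    (10,2)@(21, 5): e=[-11,86,40] → .
    (4,3)@(9, 7): e=[115,0,0] → X  [on edge]
    (5,3)@(11, 7): e=[95,10,10] → X
    (10,3)@(21, 7): e=[-5,60,60] → .
    (2,4)@(5, 9): e=[161,-46,0] → .  [on edge]
    (4,4)@(9, 9): e=[121,-26,20] → .
    (0,5)@(1, 11): e=[207,-92,0] → .  [on edge]
  covered (17 px):
    . . . . . . . . . . . .
    . . . . . . . . X X . .
    . . . . . . X X X X . .
    . . . . X X X X X X . .
    . . . . . . . X X X X .
    . . . . . . . . . . X .
    . . . . . . . . . . . .
T2:
  2·area = 160  (B↔C swapped to make it positive)
  edge (18, 4)→(0, 12): d=(-18,8) right/bottom  bias=-1
  edge (0, 12)→(7, 0): d=(7,-12) top-left  bias=+0
  edge (7, 0)→(18, 4): d=(11,4) right/bottom  bias=-1
    (3,0)@(7, 1): e=[142,7,11] → X
    (4,0)@(9, 1): e=[126,31,3] → X
    (5,0)@(11, 1): e=[110,55,-5] → .
    (3,1)@(7, 3): e=[106,21,33] → X
    (5,1)@(11, 3): e=[74,69,17] → X
    (6,1)@(13, 3): e=[58,93,9] → X
    (7,1)@(15, 3): e=[42,117,1] → X
    (8,1)@(17, 3): e=[26,141,-7] → .
    (2,2)@(5, 5): e=[86,11,63] → X
    (8,2)@(17, 5): e=[-10,155,15] → .
    (1,3)@(3, 7): e=[66,1,93] → X
    (6,3)@(13, 7): e=[-14,121,53] → .
  covered (21 px):
    . . . X X . . . . . . .
    . . . X X X X X . . . .
    . . X X X X X X . . . .
    . X X X X X . . . . . .
    . X X . . . . . . . . .
    X . . . . . . . . . . .
    . . . . . . . . . . . .

Result: 39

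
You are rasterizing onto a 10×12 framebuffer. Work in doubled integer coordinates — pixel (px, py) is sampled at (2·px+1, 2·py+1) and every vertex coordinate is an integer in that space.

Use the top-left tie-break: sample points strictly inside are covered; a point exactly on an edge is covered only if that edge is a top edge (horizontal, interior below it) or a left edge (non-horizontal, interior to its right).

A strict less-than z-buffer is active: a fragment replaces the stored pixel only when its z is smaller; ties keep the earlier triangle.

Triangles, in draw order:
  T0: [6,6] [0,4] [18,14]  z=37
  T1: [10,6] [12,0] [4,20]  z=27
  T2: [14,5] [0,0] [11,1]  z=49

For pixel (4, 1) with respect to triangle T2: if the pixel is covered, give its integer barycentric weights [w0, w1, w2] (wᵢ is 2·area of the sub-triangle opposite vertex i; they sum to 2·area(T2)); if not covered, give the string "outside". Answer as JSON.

T0:
  2·area = 24  (B↔C swapped to make it positive)
  edge (6, 6)→(18, 14): d=(12,8) right/bottom  bias=-1
  edge (18, 14)→(0, 4): d=(-18,-10) top-left  bias=+0
  edge (0, 4)→(6, 6): d=(6,2) right/bottom  bias=-1
    (1,2)@(3, 5): e=[12,12,0] → ·  [on edge]
    (3,3)@(7, 7): e=[4,16,4] → #
    (4,3)@(9, 7): e=[-12,36,0] → ·  [on edge]
    (3,4)@(7, 9): e=[28,-20,16] → ·
    (4,4)@(9, 9): e=[12,0,12] → #  [on edge]
    (5,4)@(11, 9): e=[-4,20,8] → ·
    (7,4)@(15, 9): e=[-36,60,0] → ·  [on edge]
    (4,5)@(9, 11): e=[36,-36,24] → ·
    (6,5)@(13, 11): e=[4,4,16] → #
    (7,5)@(15, 11): e=[-12,24,12] → ·
    (6,6)@(13, 13): e=[28,-32,28] → ·
  covered (3 px):
    · · · · · · · · · ·
    · · · · · · · · · ·
    · · · · · · · · · ·
    · · · # · · · · · ·
    · · · · # · · · · ·
    · · · · · · # · · ·
    · · · · · · · · · ·
    · · · · · · · · · ·
    · · · · · · · · · ·
    · · · · · · · · · ·
    · · · · · · · · · ·
    · · · · · · · · · ·
T1:
  2·area = 8  (B↔C swapped to make it positive)
  edge (10, 6)→(4, 20): d=(-6,14) right/bottom  bias=-1
  edge (4, 20)→(12, 0): d=(8,-20) top-left  bias=+0
  edge (12, 0)→(10, 6): d=(-2,6) right/bottom  bias=-1
    (5,1)@(11, 3): e=[4,4,0] → ·  [on edge]
    (4,4)@(9, 9): e=[-4,12,0] → ·  [on edge]
    (3,6)@(7, 13): e=[0,4,4] → ·  [on edge]
    (3,7)@(7, 15): e=[-12,20,0] → ·  [on edge]
    (2,10)@(5, 21): e=[-20,28,0] → ·  [on edge]
  covered (0 px):
    · · · · · · · · · ·
    · · · · · · · · · ·
    · · · · · · · · · ·
    · · · · · · · · · ·
    · · · · · · · · · ·
    · · · · · · · · · ·
    · · · · · · · · · ·
    · · · · · · · · · ·
    · · · · · · · · · ·
    · · · · · · · · · ·
    · · · · · · · · · ·
    · · · · · · · · · ·
T2:
  2·area = 41
  edge (14, 5)→(0, 0): d=(-14,-5) top-left  bias=+0
  edge (0, 0)→(11, 1): d=(11,1) right/bottom  bias=-1
  edge (11, 1)→(14, 5): d=(3,4) right/bottom  bias=-1
    (1,0)@(3, 1): e=[1,8,32] → #
    (2,0)@(5, 1): e=[11,6,24] → #
    (3,0)@(7, 1): e=[21,4,16] → #
    (4,0)@(9, 1): e=[31,2,8] → #
    (5,0)@(11, 1): e=[41,0,0] → ·  [on edge]
    (1,1)@(3, 3): e=[-27,30,38] → ·
    (2,1)@(5, 3): e=[-17,28,30] → ·
    (3,1)@(7, 3): e=[-7,26,22] → ·
    (4,1)@(9, 3): e=[3,24,14] → #
    (5,1)@(11, 3): e=[13,22,6] → #
    (6,1)@(13, 3): e=[23,20,-2] → ·
    (4,2)@(9, 5): e=[-25,46,20] → ·
    (8,4)@(17, 9): e=[-41,82,0] → ·  [on edge]
  covered (6 px):
    · # # # # · · · · ·
    · · · · # # · · · ·
    · · · · · · · · · ·
    · · · · · · · · · ·
    · · · · · · · · · ·
    · · · · · · · · · ·
    · · · · · · · · · ·
    · · · · · · · · · ·
    · · · · · · · · · ·
    · · · · · · · · · ·
    · · · · · · · · · ·
    · · · · · · · · · ·

Final: [24,14,3]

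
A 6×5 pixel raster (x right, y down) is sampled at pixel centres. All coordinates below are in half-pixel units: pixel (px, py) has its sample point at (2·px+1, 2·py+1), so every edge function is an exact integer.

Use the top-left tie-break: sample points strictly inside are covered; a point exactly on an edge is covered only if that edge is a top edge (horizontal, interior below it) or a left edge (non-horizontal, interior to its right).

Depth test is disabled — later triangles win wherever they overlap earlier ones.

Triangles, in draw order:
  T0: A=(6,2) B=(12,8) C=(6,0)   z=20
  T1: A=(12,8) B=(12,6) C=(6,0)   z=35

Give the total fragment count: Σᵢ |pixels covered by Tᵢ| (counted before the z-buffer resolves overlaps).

T0:
  2·area = 12  (B↔C swapped to make it positive)
  edge (6, 2)→(6, 0): d=(0,-2) top-left  bias=+0
  edge (6, 0)→(12, 8): d=(6,8) right/bottom  bias=-1
  edge (12, 8)→(6, 2): d=(-6,-6) top-left  bias=+0
    (2,0)@(5, 1): e=[-2,14,0] → ·  [on edge]
    (3,1)@(7, 3): e=[2,10,0] → █  [on edge]
    (4,1)@(9, 3): e=[6,-6,12] → ·
    (3,2)@(7, 5): e=[2,22,-12] → ·
    (4,2)@(9, 5): e=[6,6,0] → █  [on edge]
    (5,2)@(11, 5): e=[10,-10,12] → ·
    (4,3)@(9, 7): e=[6,18,-12] → ·
    (5,3)@(11, 7): e=[10,2,0] → █  [on edge]
    (5,4)@(11, 9): e=[10,14,-12] → ·
  covered (3 px):
    · · · · · ·
    · · · █ · ·
    · · · · █ ·
    · · · · · █
    · · · · · ·
T1:
  2·area = 12  (B↔C swapped to make it positive)
  edge (12, 8)→(6, 0): d=(-6,-8) top-left  bias=+0
  edge (6, 0)→(12, 6): d=(6,6) right/bottom  bias=-1
  edge (12, 6)→(12, 8): d=(0,2) right/bottom  bias=-1
    (3,0)@(7, 1): e=[2,0,10] → ·  [on edge]
    (4,1)@(9, 3): e=[6,0,6] → ·  [on edge]
    (5,2)@(11, 5): e=[10,0,2] → ·  [on edge]
  covered (0 px):
    · · · · · ·
    · · · · · ·
    · · · · · ·
    · · · · · ·
    · · · · · ·

Result: 3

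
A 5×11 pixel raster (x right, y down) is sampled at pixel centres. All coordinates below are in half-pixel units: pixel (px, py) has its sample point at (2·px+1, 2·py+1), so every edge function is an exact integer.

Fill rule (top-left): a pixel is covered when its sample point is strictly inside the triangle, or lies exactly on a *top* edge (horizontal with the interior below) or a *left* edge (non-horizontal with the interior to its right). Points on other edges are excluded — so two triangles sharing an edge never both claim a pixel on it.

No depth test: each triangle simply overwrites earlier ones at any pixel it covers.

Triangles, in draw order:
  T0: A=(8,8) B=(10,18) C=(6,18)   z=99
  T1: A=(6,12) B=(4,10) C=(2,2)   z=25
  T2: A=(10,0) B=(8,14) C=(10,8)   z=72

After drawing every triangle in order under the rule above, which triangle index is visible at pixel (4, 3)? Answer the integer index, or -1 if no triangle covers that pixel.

T0:
  2·area = 40
  edge (8, 8)→(10, 18): d=(2,10) right/bottom  bias=-1
  edge (10, 18)→(6, 18): d=(-4,0) right/bottom  bias=-1
  edge (6, 18)→(8, 8): d=(2,-10) top-left  bias=+0
    (3,1)@(7, 3): e=[0,60,-20] → .  [on edge]
    (4,1)@(9, 3): e=[-20,60,0] → .  [on edge]
    (3,6)@(7, 13): e=[20,20,0] → X  [on edge]
    (4,6)@(9, 13): e=[0,20,20] → .  [on edge]
    (3,7)@(7, 15): e=[24,12,4] → X
    (4,7)@(9, 15): e=[4,12,24] → X
    (3,8)@(7, 17): e=[28,4,8] → X
    (3,9)@(7, 19): e=[32,-4,12] → .
    (4,9)@(9, 19): e=[12,-4,32] → .
  covered (5 px):
    . . . . .
    . . . . .
    . . . . .
    . . . . .
    . . . . .
    . . . . .
    . . . X .
    . . . X X
    . . . X X
    . . . . .
    . . . . .
T1:
  2·area = 12
  edge (6, 12)→(4, 10): d=(-2,-2) top-left  bias=+0
  edge (4, 10)→(2, 2): d=(-2,-8) top-left  bias=+0
  edge (2, 2)→(6, 12): d=(4,10) right/bottom  bias=-1
    (1,2)@(3, 5): e=[8,2,2] → X
    (2,2)@(5, 5): e=[12,18,-18] → .
    (0,3)@(1, 7): e=[0,-18,30] → .  [on edge]
    (1,3)@(3, 7): e=[4,-2,10] → .
    (1,4)@(3, 9): e=[0,-6,18] → .  [on edge]
    (2,5)@(5, 11): e=[0,6,6] → X  [on edge]
    (3,5)@(7, 11): e=[4,22,-14] → .
    (2,6)@(5, 13): e=[-4,2,14] → .
    (3,6)@(7, 13): e=[0,18,-6] → .  [on edge]
    (4,7)@(9, 15): e=[0,30,-18] → .  [on edge]
  covered (2 px):
    . . . . .
    . . . . .
    . X . . .
    . . . . .
    . . . . .
    . . X . .
    . . . . .
    . . . . .
    . . . . .
    . . . . .
    . . . . .
T2:
  2·area = 16  (B↔C swapped to make it positive)
  edge (10, 0)→(10, 8): d=(0,8) right/bottom  bias=-1
  edge (10, 8)→(8, 14): d=(-2,6) right/bottom  bias=-1
  edge (8, 14)→(10, 0): d=(2,-14) top-left  bias=+0
    (4,3)@(9, 7): e=[8,8,0] → X  [on edge]
    (4,4)@(9, 9): e=[8,4,4] → X
    (4,5)@(9, 11): e=[8,0,8] → .  [on edge]
    (3,8)@(7, 17): e=[24,0,-8] → .  [on edge]
    (3,10)@(7, 21): e=[24,-8,0] → .  [on edge]
  covered (2 px):
    . . . . .
    . . . . .
    . . . . .
    . . . . X
    . . . . X
    . . . . .
    . . . . .
    . . . . .
    . . . . .
    . . . . .
    . . . . .

Z-buffer (winner per pixel, '.' = empty):
  . . . . .
  . . . . .
  . 1 . . .
  . . . . 2
  . . . . 2
  . . 1 . .
  . . . 0 .
  . . . 0 0
  . . . 0 0
  . . . . .
  . . . . .

Final: 2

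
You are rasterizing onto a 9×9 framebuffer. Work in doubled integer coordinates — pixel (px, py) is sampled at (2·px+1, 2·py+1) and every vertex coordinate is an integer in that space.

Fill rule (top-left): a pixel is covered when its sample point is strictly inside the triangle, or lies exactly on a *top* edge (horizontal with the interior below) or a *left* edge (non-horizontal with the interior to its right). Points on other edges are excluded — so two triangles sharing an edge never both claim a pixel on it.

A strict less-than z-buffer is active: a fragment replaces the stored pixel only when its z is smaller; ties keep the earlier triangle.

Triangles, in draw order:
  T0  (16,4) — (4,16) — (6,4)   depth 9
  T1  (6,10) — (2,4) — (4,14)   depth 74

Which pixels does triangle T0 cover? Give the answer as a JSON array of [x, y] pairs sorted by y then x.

T0:
  2·area = 120
  edge (16, 4)→(4, 16): d=(-12,12) right/bottom  bias=-1
  edge (4, 16)→(6, 4): d=(2,-12) top-left  bias=+0
  edge (6, 4)→(16, 4): d=(10,0) top-left  bias=+0
    (8,1)@(17, 3): e=[0,130,-10] → ·  [on edge]
    (3,2)@(7, 5): e=[96,14,10] → █
    (4,2)@(9, 5): e=[72,38,10] → █
    (5,2)@(11, 5): e=[48,62,10] → █
    (6,2)@(13, 5): e=[24,86,10] → █
    (7,2)@(15, 5): e=[0,110,10] → ·  [on edge]
    (3,3)@(7, 7): e=[72,18,30] → █
    (6,3)@(13, 7): e=[0,90,30] → ·  [on edge]
    (3,4)@(7, 9): e=[48,22,50] → █
    (5,4)@(11, 9): e=[0,70,50] → ·  [on edge]
    (2,5)@(5, 11): e=[48,2,70] → █
    (4,5)@(9, 11): e=[0,50,70] → ·  [on edge]
    (3,6)@(7, 13): e=[0,30,90] → ·  [on edge]
    (2,7)@(5, 15): e=[0,10,110] → ·  [on edge]
    (1,8)@(3, 17): e=[0,-10,130] → ·  [on edge]
  covered (12 px):
    · · · · · · · · ·
    · · · · · · · · ·
    · · · █ █ █ █ · ·
    · · · █ █ █ · · ·
    · · · █ █ · · · ·
    · · █ █ · · · · ·
    · · █ · · · · · ·
    · · · · · · · · ·
    · · · · · · · · ·
T1:
  2·area = 28  (B↔C swapped to make it positive)
  edge (6, 10)→(4, 14): d=(-2,4) right/bottom  bias=-1
  edge (4, 14)→(2, 4): d=(-2,-10) top-left  bias=+0
  edge (2, 4)→(6, 10): d=(4,6) right/bottom  bias=-1
    (1,3)@(3, 7): e=[18,4,6] → █
    (2,3)@(5, 7): e=[10,24,-6] → ·
    (1,4)@(3, 9): e=[14,0,14] → █  [on edge]
    (2,4)@(5, 9): e=[6,20,2] → █
    (3,4)@(7, 9): e=[-2,40,-10] → ·
    (1,5)@(3, 11): e=[10,-4,22] → ·
    (2,5)@(5, 11): e=[2,16,10] → █
    (3,5)@(7, 11): e=[-6,36,-2] → ·
    (2,6)@(5, 13): e=[-2,12,18] → ·
  covered (4 px):
    · · · · · · · · ·
    · · · · · · · · ·
    · · · · · · · · ·
    · █ · · · · · · ·
    · █ █ · · · · · ·
    · · █ · · · · · ·
    · · · · · · · · ·
    · · · · · · · · ·
    · · · · · · · · ·

Result: [[3,2],[4,2],[5,2],[6,2],[3,3],[4,3],[5,3],[3,4],[4,4],[2,5],[3,5],[2,6]]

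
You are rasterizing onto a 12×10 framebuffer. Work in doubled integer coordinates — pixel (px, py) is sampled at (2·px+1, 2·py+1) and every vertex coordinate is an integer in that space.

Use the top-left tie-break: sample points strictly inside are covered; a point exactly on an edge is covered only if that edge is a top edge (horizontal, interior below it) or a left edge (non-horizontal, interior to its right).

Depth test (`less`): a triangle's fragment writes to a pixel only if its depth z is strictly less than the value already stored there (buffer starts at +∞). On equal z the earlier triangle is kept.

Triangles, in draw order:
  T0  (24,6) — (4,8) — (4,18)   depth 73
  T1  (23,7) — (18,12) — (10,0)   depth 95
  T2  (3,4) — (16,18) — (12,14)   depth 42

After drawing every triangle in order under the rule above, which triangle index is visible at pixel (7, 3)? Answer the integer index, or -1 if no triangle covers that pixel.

T0:
  2·area = 200  (B↔C swapped to make it positive)
  edge (24, 6)→(4, 18): d=(-20,12) right/bottom  bias=-1
  edge (4, 18)→(4, 8): d=(0,-10) top-left  bias=+0
  edge (4, 8)→(24, 6): d=(20,-2) top-left  bias=+0
    (7,3)@(15, 7): e=[88,110,2] → #
    (8,3)@(17, 7): e=[64,130,6] → #
    (9,3)@(19, 7): e=[40,150,10] → #
    (10,3)@(21, 7): e=[16,170,14] → #
    (11,3)@(23, 7): e=[-8,190,18] → ·
    (2,4)@(5, 9): e=[168,10,22] → #
    (3,4)@(7, 9): e=[144,30,26] → #
    (4,4)@(9, 9): e=[120,50,30] → #
    (5,4)@(11, 9): e=[96,70,34] → #
    (6,4)@(13, 9): e=[72,90,38] → #
    (9,4)@(19, 9): e=[0,150,50] → ·  [on edge]
    (10,4)@(21, 9): e=[-24,170,54] → ·
    (4,7)@(9, 15): e=[0,50,150] → ·  [on edge]
  covered (24 px):
    · · · · · · · · · · · ·
    · · · · · · · · · · · ·
    · · · · · · · · · · · ·
    · · · · · · · # # # # ·
    · · # # # # # # # · · ·
    · · # # # # # # · · · ·
    · · # # # # · · · · · ·
    · · # # · · · · · · · ·
    · · # · · · · · · · · ·
    · · · · · · · · · · · ·
T1:
  2·area = 100
  edge (23, 7)→(18, 12): d=(-5,5) right/bottom  bias=-1
  edge (18, 12)→(10, 0): d=(-8,-12) top-left  bias=+0
  edge (10, 0)→(23, 7): d=(13,7) right/bottom  bias=-1
    (5,0)@(11, 1): e=[90,4,6] → #
    (6,0)@(13, 1): e=[80,28,-8] → ·
    (5,1)@(11, 3): e=[80,-12,32] → ·
    (6,1)@(13, 3): e=[70,12,18] → #
    (7,1)@(15, 3): e=[60,36,4] → #
    (8,1)@(17, 3): e=[50,60,-10] → ·
    (6,2)@(13, 5): e=[60,-4,44] → ·
    (7,2)@(15, 5): e=[50,20,30] → #
    (8,2)@(17, 5): e=[40,44,16] → #
    (9,2)@(19, 5): e=[30,68,2] → #
    (10,2)@(21, 5): e=[20,92,-12] → ·
    (7,3)@(15, 7): e=[40,4,56] → #
    (11,3)@(23, 7): e=[0,100,0] → ·  [on edge]
    (10,4)@(21, 9): e=[0,60,40] → ·  [on edge]
    (9,5)@(19, 11): e=[0,20,80] → ·  [on edge]
    (8,6)@(17, 13): e=[0,-20,120] → ·  [on edge]
    (7,7)@(15, 15): e=[0,-60,160] → ·  [on edge]
    (6,8)@(13, 17): e=[0,-100,200] → ·  [on edge]
    (5,9)@(11, 19): e=[0,-140,240] → ·  [on edge]
  covered (12 px):
    · · · · · # · · · · · ·
    · · · · · · # # · · · ·
    · · · · · · · # # # · ·
    · · · · · · · # # # # ·
    · · · · · · · · # # · ·
    · · · · · · · · · · · ·
    · · · · · · · · · · · ·
    · · · · · · · · · · · ·
    · · · · · · · · · · · ·
    · · · · · · · · · · · ·
T2:
  2·area = 4
  edge (3, 4)→(16, 18): d=(13,14) right/bottom  bias=-1
  edge (16, 18)→(12, 14): d=(-4,-4) top-left  bias=+0
  edge (12, 14)→(3, 4): d=(-9,-10) top-left  bias=+0
    (0,1)@(1, 3): e=[15,0,-11] → ·  [on edge]
    (1,2)@(3, 5): e=[13,0,-9] → ·  [on edge]
    (2,3)@(5, 7): e=[11,0,-7] → ·  [on edge]
    (3,4)@(7, 9): e=[9,0,-5] → ·  [on edge]
    (4,5)@(9, 11): e=[7,0,-3] → ·  [on edge]
    (5,6)@(11, 13): e=[5,0,-1] → ·  [on edge]
    (6,7)@(13, 15): e=[3,0,1] → #  [on edge]
    (7,7)@(15, 15): e=[-25,8,21] → ·
    (6,8)@(13, 17): e=[29,-8,-17] → ·
    (7,8)@(15, 17): e=[1,0,3] → #  [on edge]
    (8,8)@(17, 17): e=[-27,8,23] → ·
    (7,9)@(15, 19): e=[27,-8,-15] → ·
    (8,9)@(17, 19): e=[-1,0,5] → ·  [on edge]
  covered (2 px):
    · · · · · · · · · · · ·
    · · · · · · · · · · · ·
    · · · · · · · · · · · ·
    · · · · · · · · · · · ·
    · · · · · · · · · · · ·
    · · · · · · · · · · · ·
    · · · · · · · · · · · ·
    · · · · · · # · · · · ·
    · · · · · · · # · · · ·
    · · · · · · · · · · · ·

Z-buffer (winner per pixel, '.' = empty):
  . . . . . 1 . . . . . .
  . . . . . . 1 1 . . . .
  . . . . . . . 1 1 1 . .
  . . . . . . . 0 0 0 0 .
  . . 0 0 0 0 0 0 0 1 . .
  . . 0 0 0 0 0 0 . . . .
  . . 0 0 0 0 . . . . . .
  . . 0 0 . . 2 . . . . .
  . . 0 . . . . 2 . . . .
  . . . . . . . . . . . .

Result: 0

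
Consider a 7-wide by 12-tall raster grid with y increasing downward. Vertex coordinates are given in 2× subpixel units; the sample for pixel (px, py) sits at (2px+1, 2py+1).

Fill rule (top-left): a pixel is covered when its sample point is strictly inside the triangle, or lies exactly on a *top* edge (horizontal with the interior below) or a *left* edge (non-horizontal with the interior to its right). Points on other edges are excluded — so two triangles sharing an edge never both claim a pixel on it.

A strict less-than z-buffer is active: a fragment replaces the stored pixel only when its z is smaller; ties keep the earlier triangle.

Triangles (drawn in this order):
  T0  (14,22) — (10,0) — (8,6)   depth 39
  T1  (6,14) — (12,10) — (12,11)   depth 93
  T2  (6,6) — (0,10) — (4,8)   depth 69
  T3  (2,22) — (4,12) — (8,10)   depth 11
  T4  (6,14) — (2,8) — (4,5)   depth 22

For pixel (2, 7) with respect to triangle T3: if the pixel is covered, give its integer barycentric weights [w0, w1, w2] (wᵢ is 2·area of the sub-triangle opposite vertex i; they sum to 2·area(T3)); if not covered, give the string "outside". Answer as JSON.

T0:
  2·area = 68  (B↔C swapped to make it positive)
  edge (14, 22)→(8, 6): d=(-6,-16) top-left  bias=+0
  edge (8, 6)→(10, 0): d=(2,-6) top-left  bias=+0
  edge (10, 0)→(14, 22): d=(4,22) right/bottom  bias=-1
    (4,1)@(9, 3): e=[34,0,34] → █  [on edge]
    (5,1)@(11, 3): e=[66,12,-10] → ·
    (4,2)@(9, 5): e=[22,4,42] → █
    (5,2)@(11, 5): e=[54,16,-2] → ·
    (4,3)@(9, 7): e=[10,8,50] → █
    (5,3)@(11, 7): e=[42,20,6] → █
    (6,3)@(13, 7): e=[74,32,-38] → ·
    (3,4)@(7, 9): e=[-34,0,102] → ·  [on edge]
    (4,4)@(9, 9): e=[-2,12,58] → ·
    (5,4)@(11, 9): e=[30,24,14] → █
    (6,4)@(13, 9): e=[62,36,-30] → ·
    (5,5)@(11, 11): e=[18,28,22] → █
    (2,7)@(5, 15): e=[-102,0,170] → ·  [on edge]
    (1,10)@(3, 21): e=[-170,0,238] → ·  [on edge]
  covered (9 px):
    · · · · · · ·
    · · · · █ · ·
    · · · · █ · ·
    · · · · █ █ ·
    · · · · · █ ·
    · · · · · █ ·
    · · · · · █ ·
    · · · · · · ·
    · · · · · · █
    · · · · · · █
    · · · · · · ·
    · · · · · · ·
T1:
  2·area = 6
  edge (6, 14)→(12, 10): d=(6,-4) top-left  bias=+0
  edge (12, 10)→(12, 11): d=(0,1) right/bottom  bias=-1
  edge (12, 11)→(6, 14): d=(-6,3) right/bottom  bias=-1
    (5,5)@(11, 11): e=[2,1,3] → █
    (6,5)@(13, 11): e=[10,-1,-3] → ·
    (5,6)@(11, 13): e=[14,1,-9] → ·
  covered (1 px):
    · · · · · · ·
    · · · · · · ·
    · · · · · · ·
    · · · · · · ·
    · · · · · · ·
    · · · · · █ ·
    · · · · · · ·
    · · · · · · ·
    · · · · · · ·
    · · · · · · ·
    · · · · · · ·
    · · · · · · ·
T2:
  2·area = 4  (B↔C swapped to make it positive)
  edge (6, 6)→(4, 8): d=(-2,2) right/bottom  bias=-1
  edge (4, 8)→(0, 10): d=(-4,2) right/bottom  bias=-1
  edge (0, 10)→(6, 6): d=(6,-4) top-left  bias=+0
    (5,0)@(11, 1): e=[0,14,-10] → ·  [on edge]
    (4,1)@(9, 3): e=[0,10,-6] → ·  [on edge]
    (3,2)@(7, 5): e=[0,6,-2] → ·  [on edge]
    (2,3)@(5, 7): e=[0,2,2] → ·  [on edge]
    (1,4)@(3, 9): e=[0,-2,6] → ·  [on edge]
    (0,5)@(1, 11): e=[0,-6,10] → ·  [on edge]
  covered (0 px):
    · · · · · · ·
    · · · · · · ·
    · · · · · · ·
    · · · · · · ·
    · · · · · · ·
    · · · · · · ·
    · · · · · · ·
    · · · · · · ·
    · · · · · · ·
    · · · · · · ·
    · · · · · · ·
    · · · · · · ·
T3:
  2·area = 36
  edge (2, 22)→(4, 12): d=(2,-10) top-left  bias=+0
  edge (4, 12)→(8, 10): d=(4,-2) top-left  bias=+0
  edge (8, 10)→(2, 22): d=(-6,12) right/bottom  bias=-1
    (2,3)@(5, 7): e=[0,-18,54] → ·  [on edge]
    (3,5)@(7, 11): e=[28,2,6] → █
    (4,5)@(9, 11): e=[48,6,-18] → ·
    (2,6)@(5, 13): e=[12,6,18] → █
    (3,6)@(7, 13): e=[32,10,-6] → ·
    (2,7)@(5, 15): e=[16,14,6] → █
    (3,7)@(7, 15): e=[36,18,-18] → ·
    (1,8)@(3, 17): e=[0,18,18] → █  [on edge]
    (2,8)@(5, 17): e=[20,22,-6] → ·
    (1,9)@(3, 19): e=[4,26,6] → █
    (2,9)@(5, 19): e=[24,30,-18] → ·
    (1,10)@(3, 21): e=[8,34,-6] → ·
  covered (5 px):
    · · · · · · ·
    · · · · · · ·
    · · · · · · ·
    · · · · · · ·
    · · · · · · ·
    · · · █ · · ·
    · · █ · · · ·
    · · █ · · · ·
    · █ · · · · ·
    · █ · · · · ·
    · · · · · · ·
    · · · · · · ·
T4:
  2·area = 24
  edge (6, 14)→(2, 8): d=(-4,-6) top-left  bias=+0
  edge (2, 8)→(4, 5): d=(2,-3) top-left  bias=+0
  edge (4, 5)→(6, 14): d=(2,9) right/bottom  bias=-1
    (1,3)@(3, 7): e=[10,1,13] → █
    (2,3)@(5, 7): e=[22,7,-5] → ·
    (1,4)@(3, 9): e=[2,5,17] → █
    (2,4)@(5, 9): e=[14,11,-1] → ·
    (1,5)@(3, 11): e=[-6,9,21] → ·
    (2,5)@(5, 11): e=[6,15,3] → █
    (3,5)@(7, 11): e=[18,21,-15] → ·
    (2,6)@(5, 13): e=[-2,19,7] → ·
  covered (3 px):
    · · · · · · ·
    · · · · · · ·
    · · · · · · ·
    · █ · · · · ·
    · █ · · · · ·
    · · █ · · · ·
    · · · · · · ·
    · · · · · · ·
    · · · · · · ·
    · · · · · · ·
    · · · · · · ·
    · · · · · · ·

Answer: [14,6,16]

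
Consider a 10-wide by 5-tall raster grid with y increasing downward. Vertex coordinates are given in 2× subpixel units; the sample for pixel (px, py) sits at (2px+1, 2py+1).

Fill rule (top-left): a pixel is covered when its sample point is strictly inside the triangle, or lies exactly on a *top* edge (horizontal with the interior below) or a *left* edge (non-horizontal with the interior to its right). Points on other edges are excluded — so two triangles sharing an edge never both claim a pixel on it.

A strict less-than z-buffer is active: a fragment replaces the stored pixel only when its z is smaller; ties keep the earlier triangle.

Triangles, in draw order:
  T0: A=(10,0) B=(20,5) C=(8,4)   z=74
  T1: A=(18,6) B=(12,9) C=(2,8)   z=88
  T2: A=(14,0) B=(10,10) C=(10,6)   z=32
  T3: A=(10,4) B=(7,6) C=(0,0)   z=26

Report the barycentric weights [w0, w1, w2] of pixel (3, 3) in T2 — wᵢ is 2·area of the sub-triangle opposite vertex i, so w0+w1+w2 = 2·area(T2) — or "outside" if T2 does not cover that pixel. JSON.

T0:
  2·area = 50
  edge (10, 0)→(20, 5): d=(10,5) right/bottom  bias=-1
  edge (20, 5)→(8, 4): d=(-12,-1) top-left  bias=+0
  edge (8, 4)→(10, 0): d=(2,-4) top-left  bias=+0
    (5,0)@(11, 1): e=[5,39,6] → X
    (6,0)@(13, 1): e=[-5,41,14] → .
    (4,1)@(9, 3): e=[35,13,2] → X
    (6,1)@(13, 3): e=[15,17,18] → X
    (7,1)@(15, 3): e=[5,19,26] → X
    (8,1)@(17, 3): e=[-5,21,34] → .
    (4,2)@(9, 5): e=[55,-11,6] → .
    (5,2)@(11, 5): e=[45,-9,14] → .
    (6,2)@(13, 5): e=[35,-7,22] → .
    (7,2)@(15, 5): e=[25,-5,30] → .
  covered (5 px):
    . . . . . X . . . .
    . . . . X X X X . .
    . . . . . . . . . .
    . . . . . . . . . .
    . . . . . . . . . .
T1:
  2·area = 36
  edge (18, 6)→(12, 9): d=(-6,3) right/bottom  bias=-1
  edge (12, 9)→(2, 8): d=(-10,-1) top-left  bias=+0
  edge (2, 8)→(18, 6): d=(16,-2) top-left  bias=+0
    (5,3)@(11, 7): e=[15,19,2] → X
    (6,3)@(13, 7): e=[9,21,6] → X
    (7,3)@(15, 7): e=[3,23,10] → X
    (8,3)@(17, 7): e=[-3,25,14] → .
    (5,4)@(11, 9): e=[3,-1,34] → .
    (6,4)@(13, 9): e=[-3,1,38] → .
    (7,4)@(15, 9): e=[-9,3,42] → .
  covered (3 px):
    . . . . . . . . . .
    . . . . . . . . . .
    . . . . . . . . . .
    . . . . . X X X . .
    . . . . . . . . . .
T2:
  2·area = 16
  edge (14, 0)→(10, 10): d=(-4,10) right/bottom  bias=-1
  edge (10, 10)→(10, 6): d=(0,-4) top-left  bias=+0
  edge (10, 6)→(14, 0): d=(4,-6) top-left  bias=+0
    (5,2)@(11, 5): e=[10,4,2] → X
    (6,2)@(13, 5): e=[-10,12,14] → .
    (5,3)@(11, 7): e=[2,4,10] → X
    (6,3)@(13, 7): e=[-18,12,22] → .
    (5,4)@(11, 9): e=[-6,4,18] → .
  covered (2 px):
    . . . . . . . . . .
    . . . . . . . . . .
    . . . . . X . . . .
    . . . . . X . . . .
    . . . . . . . . . .
T3:
  2·area = 32
  edge (10, 4)→(7, 6): d=(-3,2) right/bottom  bias=-1
  edge (7, 6)→(0, 0): d=(-7,-6) top-left  bias=+0
  edge (0, 0)→(10, 4): d=(10,4) right/bottom  bias=-1
    (2,1)@(5, 3): e=[13,9,10] → X
    (3,1)@(7, 3): e=[9,21,2] → X
    (4,1)@(9, 3): e=[5,33,-6] → .
    (2,2)@(5, 5): e=[7,-5,30] → .
    (3,2)@(7, 5): e=[3,7,22] → X
    (4,2)@(9, 5): e=[-1,19,14] → .
    (3,3)@(7, 7): e=[-3,-7,42] → .
  covered (3 px):
    . . . . . . . . . .
    . . X X . . . . . .
    . . . X . . . . . .
    . . . . . . . . . .
    . . . . . . . . . .

Answer: "outside"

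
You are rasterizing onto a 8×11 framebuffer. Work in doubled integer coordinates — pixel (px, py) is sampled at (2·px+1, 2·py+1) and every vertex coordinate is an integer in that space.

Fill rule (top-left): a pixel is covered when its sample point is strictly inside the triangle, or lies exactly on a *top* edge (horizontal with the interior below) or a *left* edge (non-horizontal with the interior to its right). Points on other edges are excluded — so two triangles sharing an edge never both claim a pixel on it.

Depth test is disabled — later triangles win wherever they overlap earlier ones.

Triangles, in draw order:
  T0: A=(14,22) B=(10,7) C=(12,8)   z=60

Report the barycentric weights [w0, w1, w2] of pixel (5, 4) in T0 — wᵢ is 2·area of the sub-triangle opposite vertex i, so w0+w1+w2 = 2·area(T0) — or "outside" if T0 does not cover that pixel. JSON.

T0:
  2·area = 26
  edge (14, 22)→(10, 7): d=(-4,-15) top-left  bias=+0
  edge (10, 7)→(12, 8): d=(2,1) right/bottom  bias=-1
  edge (12, 8)→(14, 22): d=(2,14) right/bottom  bias=-1
    (5,0)@(11, 1): e=[39,-13,0] → .  [on edge]
    (5,4)@(11, 9): e=[7,3,16] → X
    (6,4)@(13, 9): e=[37,1,-12] → .
    (5,5)@(11, 11): e=[-1,7,20] → .
    (6,7)@(13, 15): e=[13,13,0] → .  [on edge]
    (6,8)@(13, 17): e=[5,17,4] → X
    (7,8)@(15, 17): e=[35,15,-24] → .
    (6,9)@(13, 19): e=[-3,21,8] → .
  covered (2 px):
    . . . . . . . .
    . . . . . . . .
    . . . . . . . .
    . . . . . . . .
    . . . . . X . .
    . . . . . . . .
    . . . . . . . .
    . . . . . . . .
    . . . . . . X .
    . . . . . . . .
    . . . . . . . .

Final: [3,16,7]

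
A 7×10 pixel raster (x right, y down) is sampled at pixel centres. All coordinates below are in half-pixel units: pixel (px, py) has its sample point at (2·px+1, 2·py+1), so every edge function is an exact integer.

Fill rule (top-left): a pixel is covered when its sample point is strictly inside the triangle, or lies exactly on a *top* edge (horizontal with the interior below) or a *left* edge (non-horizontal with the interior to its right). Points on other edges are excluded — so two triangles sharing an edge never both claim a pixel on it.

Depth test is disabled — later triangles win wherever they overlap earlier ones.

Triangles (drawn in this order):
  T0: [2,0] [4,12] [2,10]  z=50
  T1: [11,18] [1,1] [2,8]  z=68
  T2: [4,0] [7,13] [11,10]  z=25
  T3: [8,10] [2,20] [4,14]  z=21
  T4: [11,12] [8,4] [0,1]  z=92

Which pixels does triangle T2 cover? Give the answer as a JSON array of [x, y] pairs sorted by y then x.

T0:
  2·area = 20
  edge (2, 0)→(4, 12): d=(2,12) right/bottom  bias=-1
  edge (4, 12)→(2, 10): d=(-2,-2) top-left  bias=+0
  edge (2, 10)→(2, 0): d=(0,-10) top-left  bias=+0
    (1,3)@(3, 7): e=[2,8,10] → #
    (2,3)@(5, 7): e=[-22,12,30] → ·
    (0,4)@(1, 9): e=[30,0,-10] → ·  [on edge]
    (1,4)@(3, 9): e=[6,4,10] → #
    (2,4)@(5, 9): e=[-18,8,30] → ·
    (1,5)@(3, 11): e=[10,0,10] → #  [on edge]
    (2,5)@(5, 11): e=[-14,4,30] → ·
    (1,6)@(3, 13): e=[14,-4,10] → ·
    (2,6)@(5, 13): e=[-10,0,30] → ·  [on edge]
    (3,7)@(7, 15): e=[-30,0,50] → ·  [on edge]
    (4,8)@(9, 17): e=[-50,0,70] → ·  [on edge]
    (5,9)@(11, 19): e=[-70,0,90] → ·  [on edge]
  covered (3 px):
    · · · · · · ·
    · · · · · · ·
    · · · · · · ·
    · # · · · · ·
    · # · · · · ·
    · # · · · · ·
    · · · · · · ·
    · · · · · · ·
    · · · · · · ·
    · · · · · · ·
T1:
  2·area = 53  (B↔C swapped to make it positive)
  edge (11, 18)→(2, 8): d=(-9,-10) top-left  bias=+0
  edge (2, 8)→(1, 1): d=(-1,-7) top-left  bias=+0
  edge (1, 1)→(11, 18): d=(10,17) right/bottom  bias=-1
    (0,0)@(1, 1): e=[53,0,0] → ·  [on edge]
    (1,2)@(3, 5): e=[37,10,6] → #
    (2,2)@(5, 5): e=[57,24,-28] → ·
    (1,3)@(3, 7): e=[19,8,26] → #
    (2,3)@(5, 7): e=[39,22,-8] → ·
    (1,4)@(3, 9): e=[1,6,46] → #
    (2,4)@(5, 9): e=[21,20,12] → #
    (3,4)@(7, 9): e=[41,34,-22] → ·
    (1,5)@(3, 11): e=[-17,4,66] → ·
    (2,5)@(5, 11): e=[3,18,32] → #
    (3,5)@(7, 11): e=[23,32,-2] → ·
    (2,6)@(5, 13): e=[-15,16,52] → ·
    (1,7)@(3, 15): e=[-53,0,106] → ·  [on edge]
  covered (7 px):
    · · · · · · ·
    · · · · · · ·
    · # · · · · ·
    · # · · · · ·
    · # # · · · ·
    · · # · · · ·
    · · · # · · ·
    · · · · # · ·
    · · · · · · ·
    · · · · · · ·
T2:
  2·area = 61  (B↔C swapped to make it positive)
  edge (4, 0)→(11, 10): d=(7,10) right/bottom  bias=-1
  edge (11, 10)→(7, 13): d=(-4,3) right/bottom  bias=-1
  edge (7, 13)→(4, 0): d=(-3,-13) top-left  bias=+0
    (2,1)@(5, 3): e=[11,46,4] → #
    (3,1)@(7, 3): e=[-9,40,30] → ·
    (2,2)@(5, 5): e=[25,38,-2] → ·
    (3,2)@(7, 5): e=[5,32,24] → #
    (4,2)@(9, 5): e=[-15,26,50] → ·
    (3,3)@(7, 7): e=[19,24,18] → #
    (4,3)@(9, 7): e=[-1,18,44] → ·
    (3,4)@(7, 9): e=[33,16,12] → #
    (4,4)@(9, 9): e=[13,10,38] → #
    (5,4)@(11, 9): e=[-7,4,64] → ·
    (3,5)@(7, 11): e=[47,8,6] → #
    (5,5)@(11, 11): e=[7,-4,58] → ·
    (3,6)@(7, 13): e=[61,0,0] → ·  [on edge]
  covered (7 px):
    · · · · · · ·
    · · # · · · ·
    · · · # · · ·
    · · · # · · ·
    · · · # # · ·
    · · · # # · ·
    · · · · · · ·
    · · · · · · ·
    · · · · · · ·
    · · · · · · ·
T3:
  2·area = 16
  edge (8, 10)→(2, 20): d=(-6,10) right/bottom  bias=-1
  edge (2, 20)→(4, 14): d=(2,-6) top-left  bias=+0
  edge (4, 14)→(8, 10): d=(4,-4) top-left  bias=+0
    (3,2)@(7, 5): e=[40,0,-24] → ·  [on edge]
    (5,2)@(11, 5): e=[0,24,-8] → ·  [on edge]
    (6,2)@(13, 5): e=[-20,36,0] → ·  [on edge]
    (5,3)@(11, 7): e=[-12,28,0] → ·  [on edge]
    (4,4)@(9, 9): e=[-4,20,0] → ·  [on edge]
    (2,5)@(5, 11): e=[24,0,-8] → ·  [on edge]
    (3,5)@(7, 11): e=[4,12,0] → #  [on edge]
    (4,5)@(9, 11): e=[-16,24,8] → ·
    (2,6)@(5, 13): e=[12,4,0] → #  [on edge]
    (3,6)@(7, 13): e=[-8,16,8] → ·
    (1,7)@(3, 15): e=[20,-4,0] → ·  [on edge]
    (2,7)@(5, 15): e=[0,8,8] → ·  [on edge]
    (0,8)@(1, 17): e=[28,-12,0] → ·  [on edge]
    (1,8)@(3, 17): e=[8,0,8] → #  [on edge]
  covered (3 px):
    · · · · · · ·
    · · · · · · ·
    · · · · · · ·
    · · · · · · ·
    · · · · · · ·
    · · · # · · ·
    · · # · · · ·
    · · · · · · ·
    · # · · · · ·
    · · · · · · ·
T4:
  2·area = 55  (B↔C swapped to make it positive)
  edge (11, 12)→(0, 1): d=(-11,-11) top-left  bias=+0
  edge (0, 1)→(8, 4): d=(8,3) right/bottom  bias=-1
  edge (8, 4)→(11, 12): d=(3,8) right/bottom  bias=-1
    (1,1)@(3, 3): e=[11,7,37] → #
    (2,1)@(5, 3): e=[33,1,21] → #
    (3,1)@(7, 3): e=[55,-5,5] → ·
    (1,2)@(3, 5): e=[-11,23,43] → ·
    (2,2)@(5, 5): e=[11,17,27] → #
    (3,2)@(7, 5): e=[33,11,11] → #
    (4,2)@(9, 5): e=[55,5,-5] → ·
    (2,3)@(5, 7): e=[-11,33,33] → ·
    (3,3)@(7, 7): e=[11,27,17] → #
    (4,3)@(9, 7): e=[33,21,1] → #
    (5,3)@(11, 7): e=[55,15,-15] → ·
    (3,4)@(7, 9): e=[-11,43,23] → ·
  covered (7 px):
    · · · · · · ·
    · # # · · · ·
    · · # # · · ·
    · · · # # · ·
    · · · · # · ·
    · · · · · · ·
    · · · · · · ·
    · · · · · · ·
    · · · · · · ·
    · · · · · · ·

Final: [[2,1],[3,2],[3,3],[3,4],[4,4],[3,5],[4,5]]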